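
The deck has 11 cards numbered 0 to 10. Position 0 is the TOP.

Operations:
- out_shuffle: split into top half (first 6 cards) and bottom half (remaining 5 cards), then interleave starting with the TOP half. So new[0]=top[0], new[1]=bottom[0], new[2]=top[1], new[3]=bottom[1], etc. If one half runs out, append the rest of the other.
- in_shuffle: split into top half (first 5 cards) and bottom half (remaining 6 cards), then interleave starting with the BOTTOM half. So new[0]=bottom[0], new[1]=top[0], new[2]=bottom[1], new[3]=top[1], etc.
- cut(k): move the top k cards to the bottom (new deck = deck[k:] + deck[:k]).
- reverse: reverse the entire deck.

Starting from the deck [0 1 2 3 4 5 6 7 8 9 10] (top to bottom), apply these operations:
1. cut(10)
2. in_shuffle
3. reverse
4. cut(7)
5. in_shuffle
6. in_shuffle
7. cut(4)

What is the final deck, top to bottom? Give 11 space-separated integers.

Answer: 4 8 1 5 9 2 6 10 3 7 0

Derivation:
After op 1 (cut(10)): [10 0 1 2 3 4 5 6 7 8 9]
After op 2 (in_shuffle): [4 10 5 0 6 1 7 2 8 3 9]
After op 3 (reverse): [9 3 8 2 7 1 6 0 5 10 4]
After op 4 (cut(7)): [0 5 10 4 9 3 8 2 7 1 6]
After op 5 (in_shuffle): [3 0 8 5 2 10 7 4 1 9 6]
After op 6 (in_shuffle): [10 3 7 0 4 8 1 5 9 2 6]
After op 7 (cut(4)): [4 8 1 5 9 2 6 10 3 7 0]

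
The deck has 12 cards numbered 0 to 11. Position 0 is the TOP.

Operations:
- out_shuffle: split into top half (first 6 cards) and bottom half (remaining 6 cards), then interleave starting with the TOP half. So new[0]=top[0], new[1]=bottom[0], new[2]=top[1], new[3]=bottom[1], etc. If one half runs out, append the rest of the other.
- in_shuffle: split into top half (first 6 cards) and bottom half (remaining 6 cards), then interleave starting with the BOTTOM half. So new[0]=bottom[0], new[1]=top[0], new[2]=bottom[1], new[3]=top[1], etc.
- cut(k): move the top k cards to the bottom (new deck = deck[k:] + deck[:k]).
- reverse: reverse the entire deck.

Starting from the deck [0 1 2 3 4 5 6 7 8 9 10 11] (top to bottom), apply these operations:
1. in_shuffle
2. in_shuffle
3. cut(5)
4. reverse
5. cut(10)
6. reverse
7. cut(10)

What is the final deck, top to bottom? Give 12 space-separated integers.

Answer: 7 4 1 11 8 5 2 9 6 3 0 10

Derivation:
After op 1 (in_shuffle): [6 0 7 1 8 2 9 3 10 4 11 5]
After op 2 (in_shuffle): [9 6 3 0 10 7 4 1 11 8 5 2]
After op 3 (cut(5)): [7 4 1 11 8 5 2 9 6 3 0 10]
After op 4 (reverse): [10 0 3 6 9 2 5 8 11 1 4 7]
After op 5 (cut(10)): [4 7 10 0 3 6 9 2 5 8 11 1]
After op 6 (reverse): [1 11 8 5 2 9 6 3 0 10 7 4]
After op 7 (cut(10)): [7 4 1 11 8 5 2 9 6 3 0 10]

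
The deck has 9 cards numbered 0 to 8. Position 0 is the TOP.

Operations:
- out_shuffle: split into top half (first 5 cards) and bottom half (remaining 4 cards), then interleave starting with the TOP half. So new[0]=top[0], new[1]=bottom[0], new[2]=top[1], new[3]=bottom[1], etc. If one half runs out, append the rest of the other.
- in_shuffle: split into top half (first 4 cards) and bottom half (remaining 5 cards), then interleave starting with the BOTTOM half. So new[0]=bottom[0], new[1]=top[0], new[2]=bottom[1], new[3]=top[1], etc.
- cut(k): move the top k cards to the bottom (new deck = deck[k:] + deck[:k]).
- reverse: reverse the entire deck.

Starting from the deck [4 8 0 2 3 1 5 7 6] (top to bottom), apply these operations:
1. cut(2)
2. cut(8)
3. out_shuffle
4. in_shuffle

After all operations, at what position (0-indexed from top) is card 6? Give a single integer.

After op 1 (cut(2)): [0 2 3 1 5 7 6 4 8]
After op 2 (cut(8)): [8 0 2 3 1 5 7 6 4]
After op 3 (out_shuffle): [8 5 0 7 2 6 3 4 1]
After op 4 (in_shuffle): [2 8 6 5 3 0 4 7 1]
Card 6 is at position 2.

Answer: 2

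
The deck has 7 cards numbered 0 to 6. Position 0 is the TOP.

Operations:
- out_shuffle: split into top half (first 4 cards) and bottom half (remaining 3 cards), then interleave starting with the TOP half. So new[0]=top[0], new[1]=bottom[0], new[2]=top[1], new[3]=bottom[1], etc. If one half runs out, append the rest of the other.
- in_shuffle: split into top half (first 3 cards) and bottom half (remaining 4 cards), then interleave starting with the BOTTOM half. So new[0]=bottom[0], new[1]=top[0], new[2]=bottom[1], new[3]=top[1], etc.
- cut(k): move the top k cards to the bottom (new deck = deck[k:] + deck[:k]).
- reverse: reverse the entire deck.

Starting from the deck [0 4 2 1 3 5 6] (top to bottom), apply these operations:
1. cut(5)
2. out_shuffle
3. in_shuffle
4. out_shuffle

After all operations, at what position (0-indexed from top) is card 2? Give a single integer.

Answer: 6

Derivation:
After op 1 (cut(5)): [5 6 0 4 2 1 3]
After op 2 (out_shuffle): [5 2 6 1 0 3 4]
After op 3 (in_shuffle): [1 5 0 2 3 6 4]
After op 4 (out_shuffle): [1 3 5 6 0 4 2]
Card 2 is at position 6.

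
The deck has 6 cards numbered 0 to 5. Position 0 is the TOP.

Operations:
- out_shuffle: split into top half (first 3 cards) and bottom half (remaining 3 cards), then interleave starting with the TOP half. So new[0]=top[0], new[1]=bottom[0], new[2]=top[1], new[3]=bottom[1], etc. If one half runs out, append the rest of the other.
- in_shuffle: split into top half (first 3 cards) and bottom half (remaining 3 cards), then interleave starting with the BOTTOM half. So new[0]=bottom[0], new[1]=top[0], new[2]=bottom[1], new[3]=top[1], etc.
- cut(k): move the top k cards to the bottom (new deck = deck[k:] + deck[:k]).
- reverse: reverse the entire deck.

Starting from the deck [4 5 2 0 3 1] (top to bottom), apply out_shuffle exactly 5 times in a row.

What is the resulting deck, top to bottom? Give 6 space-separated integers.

After op 1 (out_shuffle): [4 0 5 3 2 1]
After op 2 (out_shuffle): [4 3 0 2 5 1]
After op 3 (out_shuffle): [4 2 3 5 0 1]
After op 4 (out_shuffle): [4 5 2 0 3 1]
After op 5 (out_shuffle): [4 0 5 3 2 1]

Answer: 4 0 5 3 2 1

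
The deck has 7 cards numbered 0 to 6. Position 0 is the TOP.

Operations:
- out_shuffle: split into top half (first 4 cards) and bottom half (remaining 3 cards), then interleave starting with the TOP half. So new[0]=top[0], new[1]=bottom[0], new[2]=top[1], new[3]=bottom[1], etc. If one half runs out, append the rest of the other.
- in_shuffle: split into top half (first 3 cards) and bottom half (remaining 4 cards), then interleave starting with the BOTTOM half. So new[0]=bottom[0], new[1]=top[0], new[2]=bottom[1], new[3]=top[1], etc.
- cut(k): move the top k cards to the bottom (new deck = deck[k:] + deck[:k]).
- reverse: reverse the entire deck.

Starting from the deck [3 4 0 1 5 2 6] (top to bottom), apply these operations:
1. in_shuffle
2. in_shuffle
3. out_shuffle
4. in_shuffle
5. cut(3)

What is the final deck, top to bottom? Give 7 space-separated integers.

Answer: 0 6 1 3 5 4 2

Derivation:
After op 1 (in_shuffle): [1 3 5 4 2 0 6]
After op 2 (in_shuffle): [4 1 2 3 0 5 6]
After op 3 (out_shuffle): [4 0 1 5 2 6 3]
After op 4 (in_shuffle): [5 4 2 0 6 1 3]
After op 5 (cut(3)): [0 6 1 3 5 4 2]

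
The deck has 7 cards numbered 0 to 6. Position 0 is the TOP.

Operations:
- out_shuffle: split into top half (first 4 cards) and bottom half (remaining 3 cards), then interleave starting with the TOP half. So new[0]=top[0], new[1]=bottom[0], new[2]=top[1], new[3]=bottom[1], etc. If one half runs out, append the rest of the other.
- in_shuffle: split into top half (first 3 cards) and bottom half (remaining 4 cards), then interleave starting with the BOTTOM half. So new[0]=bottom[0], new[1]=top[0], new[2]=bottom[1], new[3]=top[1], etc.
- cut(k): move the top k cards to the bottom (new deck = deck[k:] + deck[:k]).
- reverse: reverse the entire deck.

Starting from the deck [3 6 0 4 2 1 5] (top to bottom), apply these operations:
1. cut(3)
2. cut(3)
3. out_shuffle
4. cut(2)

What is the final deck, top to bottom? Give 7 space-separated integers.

Answer: 3 2 6 1 0 5 4

Derivation:
After op 1 (cut(3)): [4 2 1 5 3 6 0]
After op 2 (cut(3)): [5 3 6 0 4 2 1]
After op 3 (out_shuffle): [5 4 3 2 6 1 0]
After op 4 (cut(2)): [3 2 6 1 0 5 4]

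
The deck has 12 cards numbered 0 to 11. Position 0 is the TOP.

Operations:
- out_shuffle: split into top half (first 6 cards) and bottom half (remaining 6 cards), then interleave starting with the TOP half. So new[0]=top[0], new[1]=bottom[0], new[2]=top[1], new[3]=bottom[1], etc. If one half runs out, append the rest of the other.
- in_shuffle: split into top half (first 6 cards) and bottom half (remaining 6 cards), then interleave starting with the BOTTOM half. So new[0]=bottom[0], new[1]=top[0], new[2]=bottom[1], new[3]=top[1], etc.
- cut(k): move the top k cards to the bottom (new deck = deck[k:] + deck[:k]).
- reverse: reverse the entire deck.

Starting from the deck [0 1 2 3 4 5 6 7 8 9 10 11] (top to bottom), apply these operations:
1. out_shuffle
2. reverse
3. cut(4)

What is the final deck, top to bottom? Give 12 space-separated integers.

After op 1 (out_shuffle): [0 6 1 7 2 8 3 9 4 10 5 11]
After op 2 (reverse): [11 5 10 4 9 3 8 2 7 1 6 0]
After op 3 (cut(4)): [9 3 8 2 7 1 6 0 11 5 10 4]

Answer: 9 3 8 2 7 1 6 0 11 5 10 4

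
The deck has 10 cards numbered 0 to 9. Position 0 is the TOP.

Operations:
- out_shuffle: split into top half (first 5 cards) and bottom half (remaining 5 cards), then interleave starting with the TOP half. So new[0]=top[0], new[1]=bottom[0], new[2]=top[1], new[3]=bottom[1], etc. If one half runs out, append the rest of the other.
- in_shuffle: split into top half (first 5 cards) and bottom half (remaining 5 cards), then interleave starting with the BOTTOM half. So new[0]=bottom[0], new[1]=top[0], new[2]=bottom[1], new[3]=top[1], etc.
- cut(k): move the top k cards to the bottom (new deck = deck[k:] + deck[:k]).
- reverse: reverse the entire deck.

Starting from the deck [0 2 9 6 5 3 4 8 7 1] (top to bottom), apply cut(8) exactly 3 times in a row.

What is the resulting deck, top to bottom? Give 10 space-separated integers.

After op 1 (cut(8)): [7 1 0 2 9 6 5 3 4 8]
After op 2 (cut(8)): [4 8 7 1 0 2 9 6 5 3]
After op 3 (cut(8)): [5 3 4 8 7 1 0 2 9 6]

Answer: 5 3 4 8 7 1 0 2 9 6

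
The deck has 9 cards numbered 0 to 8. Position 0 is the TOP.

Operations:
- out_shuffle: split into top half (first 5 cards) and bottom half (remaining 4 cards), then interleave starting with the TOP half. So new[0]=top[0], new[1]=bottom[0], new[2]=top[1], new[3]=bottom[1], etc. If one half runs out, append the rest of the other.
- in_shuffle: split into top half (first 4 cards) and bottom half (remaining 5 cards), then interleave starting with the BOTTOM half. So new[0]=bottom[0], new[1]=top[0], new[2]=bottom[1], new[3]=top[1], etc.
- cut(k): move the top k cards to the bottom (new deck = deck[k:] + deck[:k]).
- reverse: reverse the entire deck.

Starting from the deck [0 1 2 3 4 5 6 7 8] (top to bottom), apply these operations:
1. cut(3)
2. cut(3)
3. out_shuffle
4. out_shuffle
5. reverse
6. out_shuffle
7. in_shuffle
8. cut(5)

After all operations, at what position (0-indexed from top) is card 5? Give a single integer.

Answer: 8

Derivation:
After op 1 (cut(3)): [3 4 5 6 7 8 0 1 2]
After op 2 (cut(3)): [6 7 8 0 1 2 3 4 5]
After op 3 (out_shuffle): [6 2 7 3 8 4 0 5 1]
After op 4 (out_shuffle): [6 4 2 0 7 5 3 1 8]
After op 5 (reverse): [8 1 3 5 7 0 2 4 6]
After op 6 (out_shuffle): [8 0 1 2 3 4 5 6 7]
After op 7 (in_shuffle): [3 8 4 0 5 1 6 2 7]
After op 8 (cut(5)): [1 6 2 7 3 8 4 0 5]
Card 5 is at position 8.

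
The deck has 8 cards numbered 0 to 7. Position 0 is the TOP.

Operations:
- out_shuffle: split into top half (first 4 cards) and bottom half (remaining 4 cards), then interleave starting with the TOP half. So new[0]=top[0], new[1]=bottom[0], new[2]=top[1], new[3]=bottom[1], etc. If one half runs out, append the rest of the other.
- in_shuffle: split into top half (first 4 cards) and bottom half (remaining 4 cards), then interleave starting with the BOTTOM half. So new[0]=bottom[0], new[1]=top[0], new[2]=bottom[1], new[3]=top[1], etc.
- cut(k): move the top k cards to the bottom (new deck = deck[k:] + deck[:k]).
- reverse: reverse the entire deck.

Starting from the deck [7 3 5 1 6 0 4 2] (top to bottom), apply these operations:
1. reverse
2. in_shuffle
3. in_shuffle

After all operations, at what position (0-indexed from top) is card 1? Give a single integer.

After op 1 (reverse): [2 4 0 6 1 5 3 7]
After op 2 (in_shuffle): [1 2 5 4 3 0 7 6]
After op 3 (in_shuffle): [3 1 0 2 7 5 6 4]
Card 1 is at position 1.

Answer: 1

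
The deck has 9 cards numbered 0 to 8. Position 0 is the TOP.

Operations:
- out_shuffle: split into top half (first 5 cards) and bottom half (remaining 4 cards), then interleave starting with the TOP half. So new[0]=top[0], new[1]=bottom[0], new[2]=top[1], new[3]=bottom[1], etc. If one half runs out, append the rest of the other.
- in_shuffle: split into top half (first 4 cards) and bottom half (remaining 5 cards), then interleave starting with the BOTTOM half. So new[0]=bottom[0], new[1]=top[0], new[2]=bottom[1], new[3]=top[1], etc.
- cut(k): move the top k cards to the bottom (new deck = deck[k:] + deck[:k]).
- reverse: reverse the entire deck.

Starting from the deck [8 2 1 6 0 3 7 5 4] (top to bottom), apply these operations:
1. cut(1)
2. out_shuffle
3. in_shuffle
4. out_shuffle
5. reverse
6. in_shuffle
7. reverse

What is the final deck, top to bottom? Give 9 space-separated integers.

After op 1 (cut(1)): [2 1 6 0 3 7 5 4 8]
After op 2 (out_shuffle): [2 7 1 5 6 4 0 8 3]
After op 3 (in_shuffle): [6 2 4 7 0 1 8 5 3]
After op 4 (out_shuffle): [6 1 2 8 4 5 7 3 0]
After op 5 (reverse): [0 3 7 5 4 8 2 1 6]
After op 6 (in_shuffle): [4 0 8 3 2 7 1 5 6]
After op 7 (reverse): [6 5 1 7 2 3 8 0 4]

Answer: 6 5 1 7 2 3 8 0 4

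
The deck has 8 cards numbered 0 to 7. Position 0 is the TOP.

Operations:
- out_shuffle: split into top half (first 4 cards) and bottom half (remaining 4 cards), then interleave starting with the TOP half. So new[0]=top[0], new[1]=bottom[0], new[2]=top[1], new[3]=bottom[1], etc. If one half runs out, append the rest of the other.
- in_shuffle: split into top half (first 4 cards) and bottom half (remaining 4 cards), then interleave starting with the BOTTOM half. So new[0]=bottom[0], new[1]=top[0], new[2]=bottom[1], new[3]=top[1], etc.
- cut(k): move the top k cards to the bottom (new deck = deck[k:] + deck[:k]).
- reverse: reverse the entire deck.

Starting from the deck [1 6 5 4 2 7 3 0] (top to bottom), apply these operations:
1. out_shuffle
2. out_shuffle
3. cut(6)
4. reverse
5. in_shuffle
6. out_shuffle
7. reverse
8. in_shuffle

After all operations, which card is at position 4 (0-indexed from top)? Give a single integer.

After op 1 (out_shuffle): [1 2 6 7 5 3 4 0]
After op 2 (out_shuffle): [1 5 2 3 6 4 7 0]
After op 3 (cut(6)): [7 0 1 5 2 3 6 4]
After op 4 (reverse): [4 6 3 2 5 1 0 7]
After op 5 (in_shuffle): [5 4 1 6 0 3 7 2]
After op 6 (out_shuffle): [5 0 4 3 1 7 6 2]
After op 7 (reverse): [2 6 7 1 3 4 0 5]
After op 8 (in_shuffle): [3 2 4 6 0 7 5 1]
Position 4: card 0.

Answer: 0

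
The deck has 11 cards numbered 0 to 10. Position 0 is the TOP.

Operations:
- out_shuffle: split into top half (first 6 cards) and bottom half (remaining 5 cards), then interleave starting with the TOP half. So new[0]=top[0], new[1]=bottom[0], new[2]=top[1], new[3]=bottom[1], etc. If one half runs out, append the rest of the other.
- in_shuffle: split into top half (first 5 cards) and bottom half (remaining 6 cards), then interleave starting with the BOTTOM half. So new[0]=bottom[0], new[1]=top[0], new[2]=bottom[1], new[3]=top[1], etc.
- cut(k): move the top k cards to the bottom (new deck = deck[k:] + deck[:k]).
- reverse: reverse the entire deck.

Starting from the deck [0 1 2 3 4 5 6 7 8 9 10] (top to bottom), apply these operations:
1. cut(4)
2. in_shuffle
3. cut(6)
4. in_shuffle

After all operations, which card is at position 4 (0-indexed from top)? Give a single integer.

After op 1 (cut(4)): [4 5 6 7 8 9 10 0 1 2 3]
After op 2 (in_shuffle): [9 4 10 5 0 6 1 7 2 8 3]
After op 3 (cut(6)): [1 7 2 8 3 9 4 10 5 0 6]
After op 4 (in_shuffle): [9 1 4 7 10 2 5 8 0 3 6]
Position 4: card 10.

Answer: 10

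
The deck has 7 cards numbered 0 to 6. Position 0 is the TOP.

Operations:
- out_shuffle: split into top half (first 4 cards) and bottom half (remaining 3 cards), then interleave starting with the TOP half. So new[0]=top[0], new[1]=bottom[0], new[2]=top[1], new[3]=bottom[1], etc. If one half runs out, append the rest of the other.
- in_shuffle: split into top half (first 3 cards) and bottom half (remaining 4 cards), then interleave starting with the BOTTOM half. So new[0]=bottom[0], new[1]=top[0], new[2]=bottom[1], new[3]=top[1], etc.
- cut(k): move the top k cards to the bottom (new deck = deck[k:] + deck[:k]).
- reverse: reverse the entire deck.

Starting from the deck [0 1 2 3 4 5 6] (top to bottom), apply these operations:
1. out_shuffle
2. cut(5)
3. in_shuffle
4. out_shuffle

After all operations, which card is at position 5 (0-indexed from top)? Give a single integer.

Answer: 2

Derivation:
After op 1 (out_shuffle): [0 4 1 5 2 6 3]
After op 2 (cut(5)): [6 3 0 4 1 5 2]
After op 3 (in_shuffle): [4 6 1 3 5 0 2]
After op 4 (out_shuffle): [4 5 6 0 1 2 3]
Position 5: card 2.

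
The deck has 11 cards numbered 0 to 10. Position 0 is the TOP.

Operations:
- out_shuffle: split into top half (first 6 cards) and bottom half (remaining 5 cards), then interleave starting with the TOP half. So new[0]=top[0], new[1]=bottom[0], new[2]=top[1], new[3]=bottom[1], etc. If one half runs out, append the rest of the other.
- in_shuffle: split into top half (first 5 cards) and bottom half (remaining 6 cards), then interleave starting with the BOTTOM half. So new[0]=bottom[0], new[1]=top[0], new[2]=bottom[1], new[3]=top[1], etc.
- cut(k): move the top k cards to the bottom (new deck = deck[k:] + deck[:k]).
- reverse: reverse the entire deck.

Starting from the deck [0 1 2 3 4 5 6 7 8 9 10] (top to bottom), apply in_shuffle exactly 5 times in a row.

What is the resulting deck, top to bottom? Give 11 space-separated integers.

Answer: 9 8 7 6 5 4 3 2 1 0 10

Derivation:
After op 1 (in_shuffle): [5 0 6 1 7 2 8 3 9 4 10]
After op 2 (in_shuffle): [2 5 8 0 3 6 9 1 4 7 10]
After op 3 (in_shuffle): [6 2 9 5 1 8 4 0 7 3 10]
After op 4 (in_shuffle): [8 6 4 2 0 9 7 5 3 1 10]
After op 5 (in_shuffle): [9 8 7 6 5 4 3 2 1 0 10]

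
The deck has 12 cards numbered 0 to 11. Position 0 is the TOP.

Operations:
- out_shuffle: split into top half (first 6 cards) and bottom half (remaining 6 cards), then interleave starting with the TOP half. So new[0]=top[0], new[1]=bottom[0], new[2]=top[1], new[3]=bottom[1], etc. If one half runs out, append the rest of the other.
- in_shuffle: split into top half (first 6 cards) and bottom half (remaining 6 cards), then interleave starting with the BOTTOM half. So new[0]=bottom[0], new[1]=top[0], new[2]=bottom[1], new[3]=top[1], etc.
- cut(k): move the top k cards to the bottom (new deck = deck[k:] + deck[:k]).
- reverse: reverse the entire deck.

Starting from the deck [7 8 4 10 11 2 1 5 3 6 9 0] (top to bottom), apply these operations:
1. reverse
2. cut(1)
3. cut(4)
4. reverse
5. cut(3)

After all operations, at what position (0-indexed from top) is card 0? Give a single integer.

After op 1 (reverse): [0 9 6 3 5 1 2 11 10 4 8 7]
After op 2 (cut(1)): [9 6 3 5 1 2 11 10 4 8 7 0]
After op 3 (cut(4)): [1 2 11 10 4 8 7 0 9 6 3 5]
After op 4 (reverse): [5 3 6 9 0 7 8 4 10 11 2 1]
After op 5 (cut(3)): [9 0 7 8 4 10 11 2 1 5 3 6]
Card 0 is at position 1.

Answer: 1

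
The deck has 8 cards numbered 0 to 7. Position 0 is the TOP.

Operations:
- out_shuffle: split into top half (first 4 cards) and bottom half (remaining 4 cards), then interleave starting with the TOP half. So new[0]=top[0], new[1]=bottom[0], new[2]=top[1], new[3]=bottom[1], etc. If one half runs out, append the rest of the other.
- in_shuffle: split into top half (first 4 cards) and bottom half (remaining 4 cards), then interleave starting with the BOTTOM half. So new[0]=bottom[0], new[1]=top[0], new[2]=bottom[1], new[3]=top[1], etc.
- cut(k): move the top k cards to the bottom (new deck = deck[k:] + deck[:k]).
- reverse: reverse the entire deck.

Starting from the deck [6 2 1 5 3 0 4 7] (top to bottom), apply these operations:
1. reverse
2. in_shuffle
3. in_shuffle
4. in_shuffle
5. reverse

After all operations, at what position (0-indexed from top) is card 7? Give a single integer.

After op 1 (reverse): [7 4 0 3 5 1 2 6]
After op 2 (in_shuffle): [5 7 1 4 2 0 6 3]
After op 3 (in_shuffle): [2 5 0 7 6 1 3 4]
After op 4 (in_shuffle): [6 2 1 5 3 0 4 7]
After op 5 (reverse): [7 4 0 3 5 1 2 6]
Card 7 is at position 0.

Answer: 0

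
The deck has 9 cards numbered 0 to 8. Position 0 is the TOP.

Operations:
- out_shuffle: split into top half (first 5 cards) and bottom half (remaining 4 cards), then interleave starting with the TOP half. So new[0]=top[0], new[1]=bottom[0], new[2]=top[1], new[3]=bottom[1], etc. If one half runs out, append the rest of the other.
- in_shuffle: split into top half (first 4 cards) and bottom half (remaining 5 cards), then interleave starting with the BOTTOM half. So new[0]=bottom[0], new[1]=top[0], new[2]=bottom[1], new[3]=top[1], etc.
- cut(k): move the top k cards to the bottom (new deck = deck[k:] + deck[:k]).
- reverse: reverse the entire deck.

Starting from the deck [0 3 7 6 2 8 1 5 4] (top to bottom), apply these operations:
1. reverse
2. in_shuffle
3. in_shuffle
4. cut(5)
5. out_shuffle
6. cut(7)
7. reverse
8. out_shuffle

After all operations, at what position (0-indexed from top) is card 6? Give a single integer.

After op 1 (reverse): [4 5 1 8 2 6 7 3 0]
After op 2 (in_shuffle): [2 4 6 5 7 1 3 8 0]
After op 3 (in_shuffle): [7 2 1 4 3 6 8 5 0]
After op 4 (cut(5)): [6 8 5 0 7 2 1 4 3]
After op 5 (out_shuffle): [6 2 8 1 5 4 0 3 7]
After op 6 (cut(7)): [3 7 6 2 8 1 5 4 0]
After op 7 (reverse): [0 4 5 1 8 2 6 7 3]
After op 8 (out_shuffle): [0 2 4 6 5 7 1 3 8]
Card 6 is at position 3.

Answer: 3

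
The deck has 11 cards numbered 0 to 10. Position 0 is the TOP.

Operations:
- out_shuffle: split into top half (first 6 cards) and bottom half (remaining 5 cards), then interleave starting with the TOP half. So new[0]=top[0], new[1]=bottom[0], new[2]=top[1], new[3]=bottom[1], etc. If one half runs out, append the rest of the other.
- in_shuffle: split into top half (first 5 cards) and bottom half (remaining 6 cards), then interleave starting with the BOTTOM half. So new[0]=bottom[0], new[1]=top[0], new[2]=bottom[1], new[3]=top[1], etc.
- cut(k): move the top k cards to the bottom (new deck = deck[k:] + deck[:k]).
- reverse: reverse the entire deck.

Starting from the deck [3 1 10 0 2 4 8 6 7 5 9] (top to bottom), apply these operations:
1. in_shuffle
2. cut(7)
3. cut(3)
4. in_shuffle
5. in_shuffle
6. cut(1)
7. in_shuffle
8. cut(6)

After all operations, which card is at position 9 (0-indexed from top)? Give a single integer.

Answer: 1

Derivation:
After op 1 (in_shuffle): [4 3 8 1 6 10 7 0 5 2 9]
After op 2 (cut(7)): [0 5 2 9 4 3 8 1 6 10 7]
After op 3 (cut(3)): [9 4 3 8 1 6 10 7 0 5 2]
After op 4 (in_shuffle): [6 9 10 4 7 3 0 8 5 1 2]
After op 5 (in_shuffle): [3 6 0 9 8 10 5 4 1 7 2]
After op 6 (cut(1)): [6 0 9 8 10 5 4 1 7 2 3]
After op 7 (in_shuffle): [5 6 4 0 1 9 7 8 2 10 3]
After op 8 (cut(6)): [7 8 2 10 3 5 6 4 0 1 9]
Position 9: card 1.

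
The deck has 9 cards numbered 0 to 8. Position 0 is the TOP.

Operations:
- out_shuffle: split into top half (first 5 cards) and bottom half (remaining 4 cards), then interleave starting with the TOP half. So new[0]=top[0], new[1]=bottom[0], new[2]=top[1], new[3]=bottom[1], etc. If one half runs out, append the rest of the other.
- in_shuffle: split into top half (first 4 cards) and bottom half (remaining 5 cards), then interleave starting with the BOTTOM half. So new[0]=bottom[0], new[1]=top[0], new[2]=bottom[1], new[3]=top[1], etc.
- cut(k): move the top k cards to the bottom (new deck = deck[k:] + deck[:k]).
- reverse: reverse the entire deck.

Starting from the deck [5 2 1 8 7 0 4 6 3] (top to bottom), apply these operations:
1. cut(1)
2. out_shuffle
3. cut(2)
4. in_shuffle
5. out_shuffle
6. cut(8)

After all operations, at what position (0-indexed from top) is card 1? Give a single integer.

Answer: 3

Derivation:
After op 1 (cut(1)): [2 1 8 7 0 4 6 3 5]
After op 2 (out_shuffle): [2 4 1 6 8 3 7 5 0]
After op 3 (cut(2)): [1 6 8 3 7 5 0 2 4]
After op 4 (in_shuffle): [7 1 5 6 0 8 2 3 4]
After op 5 (out_shuffle): [7 8 1 2 5 3 6 4 0]
After op 6 (cut(8)): [0 7 8 1 2 5 3 6 4]
Card 1 is at position 3.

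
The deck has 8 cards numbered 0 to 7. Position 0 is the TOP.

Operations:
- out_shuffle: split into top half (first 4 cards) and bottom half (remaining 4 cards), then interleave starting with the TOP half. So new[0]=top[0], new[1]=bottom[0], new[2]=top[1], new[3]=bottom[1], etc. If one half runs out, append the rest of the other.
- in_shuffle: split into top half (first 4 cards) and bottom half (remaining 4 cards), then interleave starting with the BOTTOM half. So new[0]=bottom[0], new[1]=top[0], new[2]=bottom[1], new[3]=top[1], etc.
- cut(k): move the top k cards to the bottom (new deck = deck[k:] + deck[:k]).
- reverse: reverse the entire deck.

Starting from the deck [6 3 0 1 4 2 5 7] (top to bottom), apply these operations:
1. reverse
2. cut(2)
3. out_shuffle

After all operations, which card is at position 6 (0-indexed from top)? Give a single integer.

Answer: 0

Derivation:
After op 1 (reverse): [7 5 2 4 1 0 3 6]
After op 2 (cut(2)): [2 4 1 0 3 6 7 5]
After op 3 (out_shuffle): [2 3 4 6 1 7 0 5]
Position 6: card 0.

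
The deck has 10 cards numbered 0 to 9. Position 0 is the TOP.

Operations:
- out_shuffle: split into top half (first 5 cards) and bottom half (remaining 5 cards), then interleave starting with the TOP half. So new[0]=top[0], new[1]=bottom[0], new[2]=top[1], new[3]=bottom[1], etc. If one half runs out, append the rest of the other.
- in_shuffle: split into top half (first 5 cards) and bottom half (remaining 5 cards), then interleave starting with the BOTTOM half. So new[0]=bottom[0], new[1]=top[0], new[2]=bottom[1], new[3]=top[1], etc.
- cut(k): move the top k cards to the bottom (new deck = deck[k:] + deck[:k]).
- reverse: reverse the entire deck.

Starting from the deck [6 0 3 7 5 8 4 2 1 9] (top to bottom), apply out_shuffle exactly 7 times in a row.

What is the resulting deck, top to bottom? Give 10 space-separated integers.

Answer: 6 8 0 4 3 2 7 1 5 9

Derivation:
After op 1 (out_shuffle): [6 8 0 4 3 2 7 1 5 9]
After op 2 (out_shuffle): [6 2 8 7 0 1 4 5 3 9]
After op 3 (out_shuffle): [6 1 2 4 8 5 7 3 0 9]
After op 4 (out_shuffle): [6 5 1 7 2 3 4 0 8 9]
After op 5 (out_shuffle): [6 3 5 4 1 0 7 8 2 9]
After op 6 (out_shuffle): [6 0 3 7 5 8 4 2 1 9]
After op 7 (out_shuffle): [6 8 0 4 3 2 7 1 5 9]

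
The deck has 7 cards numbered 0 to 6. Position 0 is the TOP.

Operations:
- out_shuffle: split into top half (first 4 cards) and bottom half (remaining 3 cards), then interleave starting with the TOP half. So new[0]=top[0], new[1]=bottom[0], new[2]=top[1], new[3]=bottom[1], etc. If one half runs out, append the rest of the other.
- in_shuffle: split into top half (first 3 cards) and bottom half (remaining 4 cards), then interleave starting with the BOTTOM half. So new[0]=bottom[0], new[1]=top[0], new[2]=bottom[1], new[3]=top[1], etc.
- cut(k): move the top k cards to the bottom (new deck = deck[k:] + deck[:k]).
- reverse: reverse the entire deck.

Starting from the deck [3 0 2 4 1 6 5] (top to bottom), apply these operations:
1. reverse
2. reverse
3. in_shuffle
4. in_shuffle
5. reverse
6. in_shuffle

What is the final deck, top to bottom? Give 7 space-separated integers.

After op 1 (reverse): [5 6 1 4 2 0 3]
After op 2 (reverse): [3 0 2 4 1 6 5]
After op 3 (in_shuffle): [4 3 1 0 6 2 5]
After op 4 (in_shuffle): [0 4 6 3 2 1 5]
After op 5 (reverse): [5 1 2 3 6 4 0]
After op 6 (in_shuffle): [3 5 6 1 4 2 0]

Answer: 3 5 6 1 4 2 0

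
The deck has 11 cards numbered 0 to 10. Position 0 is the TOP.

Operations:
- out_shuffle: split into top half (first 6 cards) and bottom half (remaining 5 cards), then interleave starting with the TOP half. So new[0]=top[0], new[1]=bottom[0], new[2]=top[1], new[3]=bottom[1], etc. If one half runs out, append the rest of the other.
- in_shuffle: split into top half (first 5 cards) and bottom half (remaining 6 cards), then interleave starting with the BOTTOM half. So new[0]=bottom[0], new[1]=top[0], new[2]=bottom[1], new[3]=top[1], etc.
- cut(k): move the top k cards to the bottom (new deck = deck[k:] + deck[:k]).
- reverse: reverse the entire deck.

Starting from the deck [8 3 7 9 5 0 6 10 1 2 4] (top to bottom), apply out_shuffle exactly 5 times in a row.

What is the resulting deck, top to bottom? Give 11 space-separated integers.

After op 1 (out_shuffle): [8 6 3 10 7 1 9 2 5 4 0]
After op 2 (out_shuffle): [8 9 6 2 3 5 10 4 7 0 1]
After op 3 (out_shuffle): [8 10 9 4 6 7 2 0 3 1 5]
After op 4 (out_shuffle): [8 2 10 0 9 3 4 1 6 5 7]
After op 5 (out_shuffle): [8 4 2 1 10 6 0 5 9 7 3]

Answer: 8 4 2 1 10 6 0 5 9 7 3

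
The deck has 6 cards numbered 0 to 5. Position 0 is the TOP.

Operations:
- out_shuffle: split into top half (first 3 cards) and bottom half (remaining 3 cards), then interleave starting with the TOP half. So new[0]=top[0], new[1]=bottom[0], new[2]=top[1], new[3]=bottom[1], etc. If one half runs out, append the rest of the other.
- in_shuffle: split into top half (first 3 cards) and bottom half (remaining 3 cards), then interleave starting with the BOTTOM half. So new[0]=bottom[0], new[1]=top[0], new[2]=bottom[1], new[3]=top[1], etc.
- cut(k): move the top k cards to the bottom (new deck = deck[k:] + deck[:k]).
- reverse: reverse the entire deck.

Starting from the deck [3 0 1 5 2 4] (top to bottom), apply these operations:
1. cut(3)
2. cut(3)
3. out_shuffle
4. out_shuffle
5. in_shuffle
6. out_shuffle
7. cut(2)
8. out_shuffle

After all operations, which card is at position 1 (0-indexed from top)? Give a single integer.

Answer: 5

Derivation:
After op 1 (cut(3)): [5 2 4 3 0 1]
After op 2 (cut(3)): [3 0 1 5 2 4]
After op 3 (out_shuffle): [3 5 0 2 1 4]
After op 4 (out_shuffle): [3 2 5 1 0 4]
After op 5 (in_shuffle): [1 3 0 2 4 5]
After op 6 (out_shuffle): [1 2 3 4 0 5]
After op 7 (cut(2)): [3 4 0 5 1 2]
After op 8 (out_shuffle): [3 5 4 1 0 2]
Position 1: card 5.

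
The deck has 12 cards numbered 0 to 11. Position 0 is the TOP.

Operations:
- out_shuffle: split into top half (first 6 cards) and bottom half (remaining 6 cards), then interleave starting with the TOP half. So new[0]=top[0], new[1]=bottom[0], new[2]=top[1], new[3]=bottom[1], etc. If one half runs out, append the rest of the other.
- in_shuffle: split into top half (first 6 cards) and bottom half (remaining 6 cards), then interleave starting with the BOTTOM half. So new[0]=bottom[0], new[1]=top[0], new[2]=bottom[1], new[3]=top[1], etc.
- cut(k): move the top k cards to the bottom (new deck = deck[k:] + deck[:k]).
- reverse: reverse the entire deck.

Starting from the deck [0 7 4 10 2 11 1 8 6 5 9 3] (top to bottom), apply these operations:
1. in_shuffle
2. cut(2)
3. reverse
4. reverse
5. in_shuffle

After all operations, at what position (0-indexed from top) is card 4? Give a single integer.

Answer: 7

Derivation:
After op 1 (in_shuffle): [1 0 8 7 6 4 5 10 9 2 3 11]
After op 2 (cut(2)): [8 7 6 4 5 10 9 2 3 11 1 0]
After op 3 (reverse): [0 1 11 3 2 9 10 5 4 6 7 8]
After op 4 (reverse): [8 7 6 4 5 10 9 2 3 11 1 0]
After op 5 (in_shuffle): [9 8 2 7 3 6 11 4 1 5 0 10]
Card 4 is at position 7.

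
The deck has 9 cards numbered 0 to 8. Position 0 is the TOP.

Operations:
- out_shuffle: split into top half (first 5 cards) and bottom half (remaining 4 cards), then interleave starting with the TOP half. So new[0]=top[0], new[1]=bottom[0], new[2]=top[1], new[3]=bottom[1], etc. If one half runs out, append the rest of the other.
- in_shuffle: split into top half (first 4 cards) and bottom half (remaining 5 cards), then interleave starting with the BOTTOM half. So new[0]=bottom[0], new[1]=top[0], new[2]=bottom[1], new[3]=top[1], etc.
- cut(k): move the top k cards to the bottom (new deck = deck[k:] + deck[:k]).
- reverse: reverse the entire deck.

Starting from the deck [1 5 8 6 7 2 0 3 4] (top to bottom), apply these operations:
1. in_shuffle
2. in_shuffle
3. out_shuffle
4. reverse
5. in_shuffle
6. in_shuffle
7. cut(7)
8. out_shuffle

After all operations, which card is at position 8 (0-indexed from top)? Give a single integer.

After op 1 (in_shuffle): [7 1 2 5 0 8 3 6 4]
After op 2 (in_shuffle): [0 7 8 1 3 2 6 5 4]
After op 3 (out_shuffle): [0 2 7 6 8 5 1 4 3]
After op 4 (reverse): [3 4 1 5 8 6 7 2 0]
After op 5 (in_shuffle): [8 3 6 4 7 1 2 5 0]
After op 6 (in_shuffle): [7 8 1 3 2 6 5 4 0]
After op 7 (cut(7)): [4 0 7 8 1 3 2 6 5]
After op 8 (out_shuffle): [4 3 0 2 7 6 8 5 1]
Position 8: card 1.

Answer: 1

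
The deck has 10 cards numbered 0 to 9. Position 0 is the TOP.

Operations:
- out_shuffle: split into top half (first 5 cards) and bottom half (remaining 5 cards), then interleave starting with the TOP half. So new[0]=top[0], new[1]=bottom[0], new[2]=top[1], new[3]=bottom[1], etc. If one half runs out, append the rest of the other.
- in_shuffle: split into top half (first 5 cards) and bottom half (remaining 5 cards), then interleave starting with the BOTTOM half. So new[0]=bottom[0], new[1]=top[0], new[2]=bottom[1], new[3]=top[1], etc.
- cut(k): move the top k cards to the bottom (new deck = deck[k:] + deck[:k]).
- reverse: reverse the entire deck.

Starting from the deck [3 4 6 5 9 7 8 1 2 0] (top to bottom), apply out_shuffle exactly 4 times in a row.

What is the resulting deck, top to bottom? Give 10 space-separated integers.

After op 1 (out_shuffle): [3 7 4 8 6 1 5 2 9 0]
After op 2 (out_shuffle): [3 1 7 5 4 2 8 9 6 0]
After op 3 (out_shuffle): [3 2 1 8 7 9 5 6 4 0]
After op 4 (out_shuffle): [3 9 2 5 1 6 8 4 7 0]

Answer: 3 9 2 5 1 6 8 4 7 0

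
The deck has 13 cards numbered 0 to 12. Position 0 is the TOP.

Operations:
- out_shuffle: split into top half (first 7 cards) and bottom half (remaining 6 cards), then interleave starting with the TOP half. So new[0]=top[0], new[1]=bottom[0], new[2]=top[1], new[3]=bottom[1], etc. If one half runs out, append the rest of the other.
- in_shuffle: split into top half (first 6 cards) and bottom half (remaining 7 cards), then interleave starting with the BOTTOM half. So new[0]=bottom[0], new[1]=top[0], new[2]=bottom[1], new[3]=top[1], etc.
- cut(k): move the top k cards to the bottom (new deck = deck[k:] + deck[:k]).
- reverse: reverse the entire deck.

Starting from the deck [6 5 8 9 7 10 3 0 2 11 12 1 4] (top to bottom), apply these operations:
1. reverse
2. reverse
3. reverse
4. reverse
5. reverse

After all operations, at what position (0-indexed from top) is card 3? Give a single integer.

After op 1 (reverse): [4 1 12 11 2 0 3 10 7 9 8 5 6]
After op 2 (reverse): [6 5 8 9 7 10 3 0 2 11 12 1 4]
After op 3 (reverse): [4 1 12 11 2 0 3 10 7 9 8 5 6]
After op 4 (reverse): [6 5 8 9 7 10 3 0 2 11 12 1 4]
After op 5 (reverse): [4 1 12 11 2 0 3 10 7 9 8 5 6]
Card 3 is at position 6.

Answer: 6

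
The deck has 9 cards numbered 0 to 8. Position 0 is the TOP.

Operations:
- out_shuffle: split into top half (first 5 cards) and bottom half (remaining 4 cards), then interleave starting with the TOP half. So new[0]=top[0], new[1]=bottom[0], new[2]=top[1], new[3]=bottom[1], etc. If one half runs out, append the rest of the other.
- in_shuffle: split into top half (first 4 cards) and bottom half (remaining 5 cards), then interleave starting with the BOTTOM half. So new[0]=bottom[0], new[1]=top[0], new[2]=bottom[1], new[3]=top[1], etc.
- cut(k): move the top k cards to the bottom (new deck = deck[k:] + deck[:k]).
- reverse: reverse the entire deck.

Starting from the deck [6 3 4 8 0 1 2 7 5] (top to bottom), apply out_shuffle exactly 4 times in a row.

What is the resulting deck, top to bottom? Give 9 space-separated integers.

After op 1 (out_shuffle): [6 1 3 2 4 7 8 5 0]
After op 2 (out_shuffle): [6 7 1 8 3 5 2 0 4]
After op 3 (out_shuffle): [6 5 7 2 1 0 8 4 3]
After op 4 (out_shuffle): [6 0 5 8 7 4 2 3 1]

Answer: 6 0 5 8 7 4 2 3 1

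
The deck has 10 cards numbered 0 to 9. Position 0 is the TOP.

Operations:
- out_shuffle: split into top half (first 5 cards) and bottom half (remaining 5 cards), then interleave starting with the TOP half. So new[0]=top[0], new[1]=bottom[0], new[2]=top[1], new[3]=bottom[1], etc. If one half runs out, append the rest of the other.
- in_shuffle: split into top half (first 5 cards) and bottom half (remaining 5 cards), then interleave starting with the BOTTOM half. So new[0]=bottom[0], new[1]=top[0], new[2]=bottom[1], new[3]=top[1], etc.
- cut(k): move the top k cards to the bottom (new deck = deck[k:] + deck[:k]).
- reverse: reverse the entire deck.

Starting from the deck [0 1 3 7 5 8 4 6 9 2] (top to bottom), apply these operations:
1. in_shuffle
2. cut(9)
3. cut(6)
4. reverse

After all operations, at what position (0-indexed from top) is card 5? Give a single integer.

After op 1 (in_shuffle): [8 0 4 1 6 3 9 7 2 5]
After op 2 (cut(9)): [5 8 0 4 1 6 3 9 7 2]
After op 3 (cut(6)): [3 9 7 2 5 8 0 4 1 6]
After op 4 (reverse): [6 1 4 0 8 5 2 7 9 3]
Card 5 is at position 5.

Answer: 5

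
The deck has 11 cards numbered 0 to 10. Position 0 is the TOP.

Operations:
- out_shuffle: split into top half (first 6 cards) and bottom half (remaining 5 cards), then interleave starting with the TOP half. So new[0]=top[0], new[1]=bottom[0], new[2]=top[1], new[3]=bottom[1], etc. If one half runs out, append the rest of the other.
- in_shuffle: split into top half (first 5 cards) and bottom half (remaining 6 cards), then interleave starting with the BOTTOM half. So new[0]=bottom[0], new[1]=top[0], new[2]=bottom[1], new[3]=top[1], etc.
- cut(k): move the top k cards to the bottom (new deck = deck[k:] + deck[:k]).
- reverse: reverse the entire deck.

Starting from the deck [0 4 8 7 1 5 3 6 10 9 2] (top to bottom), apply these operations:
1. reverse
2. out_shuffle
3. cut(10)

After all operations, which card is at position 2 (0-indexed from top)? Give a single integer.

Answer: 1

Derivation:
After op 1 (reverse): [2 9 10 6 3 5 1 7 8 4 0]
After op 2 (out_shuffle): [2 1 9 7 10 8 6 4 3 0 5]
After op 3 (cut(10)): [5 2 1 9 7 10 8 6 4 3 0]
Position 2: card 1.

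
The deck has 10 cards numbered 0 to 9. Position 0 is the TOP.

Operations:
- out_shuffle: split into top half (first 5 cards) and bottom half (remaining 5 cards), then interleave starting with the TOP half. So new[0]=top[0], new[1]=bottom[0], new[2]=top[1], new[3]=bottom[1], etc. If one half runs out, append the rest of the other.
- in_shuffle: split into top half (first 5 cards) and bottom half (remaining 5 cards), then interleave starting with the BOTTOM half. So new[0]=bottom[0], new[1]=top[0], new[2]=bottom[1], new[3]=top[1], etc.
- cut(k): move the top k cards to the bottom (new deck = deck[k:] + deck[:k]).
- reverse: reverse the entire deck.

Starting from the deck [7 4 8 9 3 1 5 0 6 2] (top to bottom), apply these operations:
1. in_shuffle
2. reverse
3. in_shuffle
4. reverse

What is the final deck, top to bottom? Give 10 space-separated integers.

After op 1 (in_shuffle): [1 7 5 4 0 8 6 9 2 3]
After op 2 (reverse): [3 2 9 6 8 0 4 5 7 1]
After op 3 (in_shuffle): [0 3 4 2 5 9 7 6 1 8]
After op 4 (reverse): [8 1 6 7 9 5 2 4 3 0]

Answer: 8 1 6 7 9 5 2 4 3 0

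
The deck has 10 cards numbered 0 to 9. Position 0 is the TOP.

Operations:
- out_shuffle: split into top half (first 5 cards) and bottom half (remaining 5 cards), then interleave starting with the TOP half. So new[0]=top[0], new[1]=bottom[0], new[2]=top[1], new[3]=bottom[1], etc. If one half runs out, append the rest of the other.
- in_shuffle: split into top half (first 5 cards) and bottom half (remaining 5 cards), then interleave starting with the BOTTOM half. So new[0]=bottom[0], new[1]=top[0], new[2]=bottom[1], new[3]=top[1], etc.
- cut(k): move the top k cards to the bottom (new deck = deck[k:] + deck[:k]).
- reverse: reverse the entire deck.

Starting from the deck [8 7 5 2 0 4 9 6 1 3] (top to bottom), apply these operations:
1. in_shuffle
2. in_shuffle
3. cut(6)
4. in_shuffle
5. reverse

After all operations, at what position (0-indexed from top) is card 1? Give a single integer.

After op 1 (in_shuffle): [4 8 9 7 6 5 1 2 3 0]
After op 2 (in_shuffle): [5 4 1 8 2 9 3 7 0 6]
After op 3 (cut(6)): [3 7 0 6 5 4 1 8 2 9]
After op 4 (in_shuffle): [4 3 1 7 8 0 2 6 9 5]
After op 5 (reverse): [5 9 6 2 0 8 7 1 3 4]
Card 1 is at position 7.

Answer: 7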